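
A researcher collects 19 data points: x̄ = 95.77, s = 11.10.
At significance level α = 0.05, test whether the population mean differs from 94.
One-sample t-test:
H₀: μ = 94
H₁: μ ≠ 94
df = n - 1 = 18
t = (x̄ - μ₀) / (s/√n) = (95.77 - 94) / (11.10/√19) = 0.695
p-value = 0.4959

Since p-value > α = 0.05, we fail to reject H₀.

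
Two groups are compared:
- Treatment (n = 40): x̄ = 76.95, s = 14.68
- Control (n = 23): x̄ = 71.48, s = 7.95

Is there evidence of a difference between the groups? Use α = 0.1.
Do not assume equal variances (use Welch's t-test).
Welch's two-sample t-test:
H₀: μ₁ = μ₂
H₁: μ₁ ≠ μ₂
s₁²/n₁ = 14.68²/40 = 5.3876,  s₂²/n₂ = 7.95²/23 = 2.7479
SE = √(s₁²/n₁ + s₂²/n₂) = √(5.3876 + 2.7479) = 2.8523
df (Welch-Satterthwaite) = (s₁²/n₁ + s₂²/n₂)² / [(s₁²/n₁)²/(n₁-1) + (s₂²/n₂)²/(n₂-1)] ≈ 60.86
t = (x̄₁ - x̄₂) / SE = (76.95 - 71.48) / 2.8523 = 5.47 / 2.8523 = 1.918
p-value = 0.0598

Since p-value < α = 0.1, we reject H₀.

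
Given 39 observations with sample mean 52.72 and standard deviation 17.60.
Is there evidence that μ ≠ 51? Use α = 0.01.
One-sample t-test:
H₀: μ = 51
H₁: μ ≠ 51
df = n - 1 = 38
t = (x̄ - μ₀) / (s/√n) = (52.72 - 51) / (17.60/√39) = 0.610
p-value = 0.5453

Since p-value > α = 0.01, we fail to reject H₀.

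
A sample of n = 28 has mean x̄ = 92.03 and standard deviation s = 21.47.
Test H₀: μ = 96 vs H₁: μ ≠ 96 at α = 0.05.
One-sample t-test:
H₀: μ = 96
H₁: μ ≠ 96
df = n - 1 = 27
t = (x̄ - μ₀) / (s/√n) = (92.03 - 96) / (21.47/√28) = -0.978
p-value = 0.3365

Since p-value > α = 0.05, we fail to reject H₀.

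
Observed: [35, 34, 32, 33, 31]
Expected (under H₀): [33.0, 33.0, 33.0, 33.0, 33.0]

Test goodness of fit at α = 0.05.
Chi-square goodness of fit test:
H₀: observed counts match expected distribution
H₁: observed counts differ from expected distribution
df = k - 1 = 4
χ² = Σ(O - E)²/E
   = (35 - 33.0)²/33.0 + (34 - 33.0)²/33.0 + (32 - 33.0)²/33.0 + (33 - 33.0)²/33.0 + (31 - 33.0)²/33.0
   = 0.121 + 0.030 + 0.030 + 0.000 + 0.121
   = 0.30
p-value = 0.9896

Since p-value > α = 0.05, we fail to reject H₀.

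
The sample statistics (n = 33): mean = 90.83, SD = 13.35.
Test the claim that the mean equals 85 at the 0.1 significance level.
One-sample t-test:
H₀: μ = 85
H₁: μ ≠ 85
df = n - 1 = 32
t = (x̄ - μ₀) / (s/√n) = (90.83 - 85) / (13.35/√33) = 2.509
p-value = 0.0174

Since p-value < α = 0.1, we reject H₀.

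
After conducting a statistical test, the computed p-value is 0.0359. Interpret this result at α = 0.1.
Since p = 0.0359 < α = 0.1, reject H₀.
There is sufficient evidence to reject the null hypothesis; the result is statistically significant at the 0.1 level.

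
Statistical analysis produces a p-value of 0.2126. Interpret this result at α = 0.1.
Since p = 0.2126 > α = 0.1, fail to reject H₀.
There is insufficient evidence to reject the null hypothesis; the result is not statistically significant at the 0.1 level.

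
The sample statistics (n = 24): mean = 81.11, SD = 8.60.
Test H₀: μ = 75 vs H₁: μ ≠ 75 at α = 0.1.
One-sample t-test:
H₀: μ = 75
H₁: μ ≠ 75
df = n - 1 = 23
t = (x̄ - μ₀) / (s/√n) = (81.11 - 75) / (8.60/√24) = 3.481
p-value = 0.0020

Since p-value < α = 0.1, we reject H₀.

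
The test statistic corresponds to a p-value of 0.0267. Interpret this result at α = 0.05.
Since p = 0.0267 < α = 0.05, reject H₀.
There is sufficient evidence to reject the null hypothesis; the result is statistically significant at the 0.05 level.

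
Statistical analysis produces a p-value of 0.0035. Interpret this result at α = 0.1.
Since p = 0.0035 < α = 0.1, reject H₀.
There is sufficient evidence to reject the null hypothesis; the result is statistically significant at the 0.1 level.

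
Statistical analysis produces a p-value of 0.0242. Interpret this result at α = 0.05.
Since p = 0.0242 < α = 0.05, reject H₀.
There is sufficient evidence to reject the null hypothesis; the result is statistically significant at the 0.05 level.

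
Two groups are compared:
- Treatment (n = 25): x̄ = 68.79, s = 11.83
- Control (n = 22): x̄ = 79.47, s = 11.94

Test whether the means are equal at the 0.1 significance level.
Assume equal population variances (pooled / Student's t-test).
Student's two-sample t-test (equal variances):
H₀: μ₁ = μ₂
H₁: μ₁ ≠ μ₂
df = n₁ + n₂ - 2 = 45
Pooled variance s_p² = [(n₁-1)s₁² + (n₂-1)s₂²] / (n₁ + n₂ - 2) = [(24)(11.83²) + (21)(11.94²)] / 45 = 141.1691
SE = √(s_p²(1/n₁ + 1/n₂)) = √(141.1691 × (1/25 + 1/22)) = 3.4733
t = (x̄₁ - x̄₂) / SE = (68.79 - 79.47) / 3.4733 = -10.68 / 3.4733 = -3.075
p-value = 0.0036

Since p-value < α = 0.1, we reject H₀.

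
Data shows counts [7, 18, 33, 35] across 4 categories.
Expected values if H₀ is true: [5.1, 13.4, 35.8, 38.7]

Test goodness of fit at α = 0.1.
Chi-square goodness of fit test:
H₀: observed counts match expected distribution
H₁: observed counts differ from expected distribution
df = k - 1 = 3
χ² = Σ(O - E)²/E
   = (7 - 5.1)²/5.1 + (18 - 13.4)²/13.4 + (33 - 35.8)²/35.8 + (35 - 38.7)²/38.7
   = 0.708 + 1.579 + 0.219 + 0.354
   = 2.86
p-value = 0.4138

Since p-value > α = 0.1, we fail to reject H₀.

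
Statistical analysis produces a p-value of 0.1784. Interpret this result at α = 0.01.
Since p = 0.1784 > α = 0.01, fail to reject H₀.
There is insufficient evidence to reject the null hypothesis; the result is not statistically significant at the 0.01 level.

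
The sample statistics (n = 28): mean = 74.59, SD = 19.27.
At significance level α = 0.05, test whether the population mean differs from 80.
One-sample t-test:
H₀: μ = 80
H₁: μ ≠ 80
df = n - 1 = 27
t = (x̄ - μ₀) / (s/√n) = (74.59 - 80) / (19.27/√28) = -1.486
p-value = 0.1490

Since p-value > α = 0.05, we fail to reject H₀.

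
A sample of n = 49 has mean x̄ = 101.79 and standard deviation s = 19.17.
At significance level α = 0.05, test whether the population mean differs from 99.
One-sample t-test:
H₀: μ = 99
H₁: μ ≠ 99
df = n - 1 = 48
t = (x̄ - μ₀) / (s/√n) = (101.79 - 99) / (19.17/√49) = 1.019
p-value = 0.3134

Since p-value > α = 0.05, we fail to reject H₀.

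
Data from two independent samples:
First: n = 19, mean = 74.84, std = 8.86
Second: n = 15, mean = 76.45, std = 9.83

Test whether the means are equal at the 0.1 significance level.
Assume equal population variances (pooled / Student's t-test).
Student's two-sample t-test (equal variances):
H₀: μ₁ = μ₂
H₁: μ₁ ≠ μ₂
df = n₁ + n₂ - 2 = 32
Pooled variance s_p² = [(n₁-1)s₁² + (n₂-1)s₂²] / (n₁ + n₂ - 2) = [(18)(8.86²) + (14)(9.83²)] / 32 = 86.4312
SE = √(s_p²(1/n₁ + 1/n₂)) = √(86.4312 × (1/19 + 1/15)) = 3.2111
t = (x̄₁ - x̄₂) / SE = (74.84 - 76.45) / 3.2111 = -1.61 / 3.2111 = -0.501
p-value = 0.6195

Since p-value > α = 0.1, we fail to reject H₀.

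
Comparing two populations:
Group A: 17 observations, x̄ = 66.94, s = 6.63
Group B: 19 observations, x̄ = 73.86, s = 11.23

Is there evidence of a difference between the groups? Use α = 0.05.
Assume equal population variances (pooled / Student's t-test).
Student's two-sample t-test (equal variances):
H₀: μ₁ = μ₂
H₁: μ₁ ≠ μ₂
df = n₁ + n₂ - 2 = 34
Pooled variance s_p² = [(n₁-1)s₁² + (n₂-1)s₂²] / (n₁ + n₂ - 2) = [(16)(6.63²) + (18)(11.23²)] / 34 = 87.4513
SE = √(s_p²(1/n₁ + 1/n₂)) = √(87.4513 × (1/17 + 1/19)) = 3.1220
t = (x̄₁ - x̄₂) / SE = (66.94 - 73.86) / 3.1220 = -6.92 / 3.1220 = -2.217
p-value = 0.0334

Since p-value < α = 0.05, we reject H₀.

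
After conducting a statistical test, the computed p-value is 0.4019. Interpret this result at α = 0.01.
Since p = 0.4019 > α = 0.01, fail to reject H₀.
There is insufficient evidence to reject the null hypothesis; the result is not statistically significant at the 0.01 level.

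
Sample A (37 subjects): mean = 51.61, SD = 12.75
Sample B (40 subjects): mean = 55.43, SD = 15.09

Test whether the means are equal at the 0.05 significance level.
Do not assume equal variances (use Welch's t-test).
Welch's two-sample t-test:
H₀: μ₁ = μ₂
H₁: μ₁ ≠ μ₂
s₁²/n₁ = 12.75²/37 = 4.3936,  s₂²/n₂ = 15.09²/40 = 5.6927
SE = √(s₁²/n₁ + s₂²/n₂) = √(4.3936 + 5.6927) = 3.1759
df (Welch-Satterthwaite) = (s₁²/n₁ + s₂²/n₂)² / [(s₁²/n₁)²/(n₁-1) + (s₂²/n₂)²/(n₂-1)] ≈ 74.41
t = (x̄₁ - x̄₂) / SE = (51.61 - 55.43) / 3.1759 = -3.82 / 3.1759 = -1.203
p-value = 0.2329

Since p-value > α = 0.05, we fail to reject H₀.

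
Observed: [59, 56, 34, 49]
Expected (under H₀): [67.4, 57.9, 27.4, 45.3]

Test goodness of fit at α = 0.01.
Chi-square goodness of fit test:
H₀: observed counts match expected distribution
H₁: observed counts differ from expected distribution
df = k - 1 = 3
χ² = Σ(O - E)²/E
   = (59 - 67.4)²/67.4 + (56 - 57.9)²/57.9 + (34 - 27.4)²/27.4 + (49 - 45.3)²/45.3
   = 1.047 + 0.062 + 1.590 + 0.302
   = 3.00
p-value = 0.3914

Since p-value > α = 0.01, we fail to reject H₀.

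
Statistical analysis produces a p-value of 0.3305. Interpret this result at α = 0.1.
Since p = 0.3305 > α = 0.1, fail to reject H₀.
There is insufficient evidence to reject the null hypothesis; the result is not statistically significant at the 0.1 level.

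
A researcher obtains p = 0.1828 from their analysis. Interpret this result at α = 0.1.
Since p = 0.1828 > α = 0.1, fail to reject H₀.
There is insufficient evidence to reject the null hypothesis; the result is not statistically significant at the 0.1 level.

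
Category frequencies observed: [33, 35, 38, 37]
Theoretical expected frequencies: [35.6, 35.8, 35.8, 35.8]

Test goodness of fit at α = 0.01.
Chi-square goodness of fit test:
H₀: observed counts match expected distribution
H₁: observed counts differ from expected distribution
df = k - 1 = 3
χ² = Σ(O - E)²/E
   = (33 - 35.6)²/35.6 + (35 - 35.8)²/35.8 + (38 - 35.8)²/35.8 + (37 - 35.8)²/35.8
   = 0.190 + 0.018 + 0.135 + 0.040
   = 0.38
p-value = 0.9437

Since p-value > α = 0.01, we fail to reject H₀.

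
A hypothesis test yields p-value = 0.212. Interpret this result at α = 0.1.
Since p = 0.212 > α = 0.1, fail to reject H₀.
There is insufficient evidence to reject the null hypothesis; the result is not statistically significant at the 0.1 level.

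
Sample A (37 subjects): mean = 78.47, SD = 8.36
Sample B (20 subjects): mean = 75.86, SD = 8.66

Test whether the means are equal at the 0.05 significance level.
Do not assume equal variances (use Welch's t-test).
Welch's two-sample t-test:
H₀: μ₁ = μ₂
H₁: μ₁ ≠ μ₂
s₁²/n₁ = 8.36²/37 = 1.8889,  s₂²/n₂ = 8.66²/20 = 3.7498
SE = √(s₁²/n₁ + s₂²/n₂) = √(1.8889 + 3.7498) = 2.3746
df (Welch-Satterthwaite) = (s₁²/n₁ + s₂²/n₂)² / [(s₁²/n₁)²/(n₁-1) + (s₂²/n₂)²/(n₂-1)] ≈ 37.89
t = (x̄₁ - x̄₂) / SE = (78.47 - 75.86) / 2.3746 = 2.61 / 2.3746 = 1.099
p-value = 0.2786

Since p-value > α = 0.05, we fail to reject H₀.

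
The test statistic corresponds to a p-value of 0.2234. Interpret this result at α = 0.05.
Since p = 0.2234 > α = 0.05, fail to reject H₀.
There is insufficient evidence to reject the null hypothesis; the result is not statistically significant at the 0.05 level.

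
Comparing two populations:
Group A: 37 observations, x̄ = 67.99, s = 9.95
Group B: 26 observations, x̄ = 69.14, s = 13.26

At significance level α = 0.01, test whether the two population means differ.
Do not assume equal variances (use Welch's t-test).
Welch's two-sample t-test:
H₀: μ₁ = μ₂
H₁: μ₁ ≠ μ₂
s₁²/n₁ = 9.95²/37 = 2.6757,  s₂²/n₂ = 13.26²/26 = 6.7626
SE = √(s₁²/n₁ + s₂²/n₂) = √(2.6757 + 6.7626) = 3.0722
df (Welch-Satterthwaite) = (s₁²/n₁ + s₂²/n₂)² / [(s₁²/n₁)²/(n₁-1) + (s₂²/n₂)²/(n₂-1)] ≈ 43.92
t = (x̄₁ - x̄₂) / SE = (67.99 - 69.14) / 3.0722 = -1.15 / 3.0722 = -0.374
p-value = 0.7100

Since p-value > α = 0.01, we fail to reject H₀.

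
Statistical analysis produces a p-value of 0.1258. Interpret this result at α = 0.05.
Since p = 0.1258 > α = 0.05, fail to reject H₀.
There is insufficient evidence to reject the null hypothesis; the result is not statistically significant at the 0.05 level.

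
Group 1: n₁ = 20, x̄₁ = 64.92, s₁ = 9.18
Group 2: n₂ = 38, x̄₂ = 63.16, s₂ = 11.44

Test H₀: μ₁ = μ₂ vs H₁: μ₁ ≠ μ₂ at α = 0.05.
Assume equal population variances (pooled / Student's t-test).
Student's two-sample t-test (equal variances):
H₀: μ₁ = μ₂
H₁: μ₁ ≠ μ₂
df = n₁ + n₂ - 2 = 56
Pooled variance s_p² = [(n₁-1)s₁² + (n₂-1)s₂²] / (n₁ + n₂ - 2) = [(19)(9.18²) + (37)(11.44²)] / 56 = 115.0625
SE = √(s_p²(1/n₁ + 1/n₂)) = √(115.0625 × (1/20 + 1/38)) = 2.9633
t = (x̄₁ - x̄₂) / SE = (64.92 - 63.16) / 2.9633 = 1.76 / 2.9633 = 0.594
p-value = 0.5549

Since p-value > α = 0.05, we fail to reject H₀.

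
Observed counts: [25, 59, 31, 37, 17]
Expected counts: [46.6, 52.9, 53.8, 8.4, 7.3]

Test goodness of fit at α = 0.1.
Chi-square goodness of fit test:
H₀: observed counts match expected distribution
H₁: observed counts differ from expected distribution
df = k - 1 = 4
χ² = Σ(O - E)²/E
   = (25 - 46.6)²/46.6 + (59 - 52.9)²/52.9 + (31 - 53.8)²/53.8 + (37 - 8.4)²/8.4 + (17 - 7.3)²/7.3
   = 10.012 + 0.703 + 9.662 + 97.376 + 12.889
   = 130.64
p-value < 0.0001

Since p-value < α = 0.1, we reject H₀.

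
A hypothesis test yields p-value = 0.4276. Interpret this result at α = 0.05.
Since p = 0.4276 > α = 0.05, fail to reject H₀.
There is insufficient evidence to reject the null hypothesis; the result is not statistically significant at the 0.05 level.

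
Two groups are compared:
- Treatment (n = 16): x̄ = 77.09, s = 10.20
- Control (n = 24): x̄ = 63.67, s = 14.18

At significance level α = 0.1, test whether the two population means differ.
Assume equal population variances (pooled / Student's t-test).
Student's two-sample t-test (equal variances):
H₀: μ₁ = μ₂
H₁: μ₁ ≠ μ₂
df = n₁ + n₂ - 2 = 38
Pooled variance s_p² = [(n₁-1)s₁² + (n₂-1)s₂²] / (n₁ + n₂ - 2) = [(15)(10.20²) + (23)(14.18²)] / 38 = 162.7701
SE = √(s_p²(1/n₁ + 1/n₂)) = √(162.7701 × (1/16 + 1/24)) = 4.1177
t = (x̄₁ - x̄₂) / SE = (77.09 - 63.67) / 4.1177 = 13.42 / 4.1177 = 3.259
p-value = 0.0024

Since p-value < α = 0.1, we reject H₀.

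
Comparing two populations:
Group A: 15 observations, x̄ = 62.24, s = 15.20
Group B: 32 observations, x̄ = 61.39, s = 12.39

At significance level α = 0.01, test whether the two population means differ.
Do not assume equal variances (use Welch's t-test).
Welch's two-sample t-test:
H₀: μ₁ = μ₂
H₁: μ₁ ≠ μ₂
s₁²/n₁ = 15.20²/15 = 15.4027,  s₂²/n₂ = 12.39²/32 = 4.7973
SE = √(s₁²/n₁ + s₂²/n₂) = √(15.4027 + 4.7973) = 4.4944
df (Welch-Satterthwaite) = (s₁²/n₁ + s₂²/n₂)² / [(s₁²/n₁)²/(n₁-1) + (s₂²/n₂)²/(n₂-1)] ≈ 23.07
t = (x̄₁ - x̄₂) / SE = (62.24 - 61.39) / 4.4944 = 0.85 / 4.4944 = 0.189
p-value = 0.8517

Since p-value > α = 0.01, we fail to reject H₀.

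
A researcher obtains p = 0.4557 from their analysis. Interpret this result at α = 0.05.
Since p = 0.4557 > α = 0.05, fail to reject H₀.
There is insufficient evidence to reject the null hypothesis; the result is not statistically significant at the 0.05 level.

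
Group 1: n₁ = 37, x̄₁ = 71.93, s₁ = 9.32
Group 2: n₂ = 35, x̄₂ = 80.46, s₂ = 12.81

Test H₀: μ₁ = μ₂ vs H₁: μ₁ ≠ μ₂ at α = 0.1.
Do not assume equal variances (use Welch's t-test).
Welch's two-sample t-test:
H₀: μ₁ = μ₂
H₁: μ₁ ≠ μ₂
s₁²/n₁ = 9.32²/37 = 2.3476,  s₂²/n₂ = 12.81²/35 = 4.6885
SE = √(s₁²/n₁ + s₂²/n₂) = √(2.3476 + 4.6885) = 2.6526
df (Welch-Satterthwaite) = (s₁²/n₁ + s₂²/n₂)² / [(s₁²/n₁)²/(n₁-1) + (s₂²/n₂)²/(n₂-1)] ≈ 61.91
t = (x̄₁ - x̄₂) / SE = (71.93 - 80.46) / 2.6526 = -8.53 / 2.6526 = -3.216
p-value = 0.0021

Since p-value < α = 0.1, we reject H₀.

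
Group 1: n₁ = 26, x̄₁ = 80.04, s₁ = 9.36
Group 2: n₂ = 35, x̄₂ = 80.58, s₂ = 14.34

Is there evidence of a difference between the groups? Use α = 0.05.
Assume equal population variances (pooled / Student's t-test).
Student's two-sample t-test (equal variances):
H₀: μ₁ = μ₂
H₁: μ₁ ≠ μ₂
df = n₁ + n₂ - 2 = 59
Pooled variance s_p² = [(n₁-1)s₁² + (n₂-1)s₂²] / (n₁ + n₂ - 2) = [(25)(9.36²) + (34)(14.34²)] / 59 = 155.6246
SE = √(s_p²(1/n₁ + 1/n₂)) = √(155.6246 × (1/26 + 1/35)) = 3.2299
t = (x̄₁ - x̄₂) / SE = (80.04 - 80.58) / 3.2299 = -0.54 / 3.2299 = -0.167
p-value = 0.8678

Since p-value > α = 0.05, we fail to reject H₀.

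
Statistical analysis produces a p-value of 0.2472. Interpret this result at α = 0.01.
Since p = 0.2472 > α = 0.01, fail to reject H₀.
There is insufficient evidence to reject the null hypothesis; the result is not statistically significant at the 0.01 level.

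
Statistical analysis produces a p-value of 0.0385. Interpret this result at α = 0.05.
Since p = 0.0385 < α = 0.05, reject H₀.
There is sufficient evidence to reject the null hypothesis; the result is statistically significant at the 0.05 level.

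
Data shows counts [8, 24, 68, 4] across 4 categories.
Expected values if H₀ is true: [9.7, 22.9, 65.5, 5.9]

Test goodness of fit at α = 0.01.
Chi-square goodness of fit test:
H₀: observed counts match expected distribution
H₁: observed counts differ from expected distribution
df = k - 1 = 3
χ² = Σ(O - E)²/E
   = (8 - 9.7)²/9.7 + (24 - 22.9)²/22.9 + (68 - 65.5)²/65.5 + (4 - 5.9)²/5.9
   = 0.298 + 0.053 + 0.095 + 0.612
   = 1.06
p-value = 0.7872

Since p-value > α = 0.01, we fail to reject H₀.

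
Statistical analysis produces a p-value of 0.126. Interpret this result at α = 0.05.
Since p = 0.126 > α = 0.05, fail to reject H₀.
There is insufficient evidence to reject the null hypothesis; the result is not statistically significant at the 0.05 level.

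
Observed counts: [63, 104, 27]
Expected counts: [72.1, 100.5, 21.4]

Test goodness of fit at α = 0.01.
Chi-square goodness of fit test:
H₀: observed counts match expected distribution
H₁: observed counts differ from expected distribution
df = k - 1 = 2
χ² = Σ(O - E)²/E
   = (63 - 72.1)²/72.1 + (104 - 100.5)²/100.5 + (27 - 21.4)²/21.4
   = 1.149 + 0.122 + 1.465
   = 2.74
p-value = 0.2546

Since p-value > α = 0.01, we fail to reject H₀.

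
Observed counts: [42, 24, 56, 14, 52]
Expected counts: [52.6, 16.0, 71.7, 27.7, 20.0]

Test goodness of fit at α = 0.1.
Chi-square goodness of fit test:
H₀: observed counts match expected distribution
H₁: observed counts differ from expected distribution
df = k - 1 = 4
χ² = Σ(O - E)²/E
   = (42 - 52.6)²/52.6 + (24 - 16.0)²/16.0 + (56 - 71.7)²/71.7 + (14 - 27.7)²/27.7 + (52 - 20.0)²/20.0
   = 2.136 + 4.000 + 3.438 + 6.776 + 51.200
   = 67.55
p-value < 0.0001

Since p-value < α = 0.1, we reject H₀.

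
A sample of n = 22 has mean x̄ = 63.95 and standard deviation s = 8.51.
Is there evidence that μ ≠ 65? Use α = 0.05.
One-sample t-test:
H₀: μ = 65
H₁: μ ≠ 65
df = n - 1 = 21
t = (x̄ - μ₀) / (s/√n) = (63.95 - 65) / (8.51/√22) = -0.579
p-value = 0.5689

Since p-value > α = 0.05, we fail to reject H₀.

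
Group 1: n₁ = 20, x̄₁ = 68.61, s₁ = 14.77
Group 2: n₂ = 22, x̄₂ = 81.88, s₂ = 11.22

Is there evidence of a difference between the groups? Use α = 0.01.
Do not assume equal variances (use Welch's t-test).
Welch's two-sample t-test:
H₀: μ₁ = μ₂
H₁: μ₁ ≠ μ₂
s₁²/n₁ = 14.77²/20 = 10.9076,  s₂²/n₂ = 11.22²/22 = 5.7222
SE = √(s₁²/n₁ + s₂²/n₂) = √(10.9076 + 5.7222) = 4.0780
df (Welch-Satterthwaite) = (s₁²/n₁ + s₂²/n₂)² / [(s₁²/n₁)²/(n₁-1) + (s₂²/n₂)²/(n₂-1)] ≈ 35.36
t = (x̄₁ - x̄₂) / SE = (68.61 - 81.88) / 4.0780 = -13.27 / 4.0780 = -3.254
p-value = 0.0025

Since p-value < α = 0.01, we reject H₀.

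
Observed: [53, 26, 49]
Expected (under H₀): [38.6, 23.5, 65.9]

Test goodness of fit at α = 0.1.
Chi-square goodness of fit test:
H₀: observed counts match expected distribution
H₁: observed counts differ from expected distribution
df = k - 1 = 2
χ² = Σ(O - E)²/E
   = (53 - 38.6)²/38.6 + (26 - 23.5)²/23.5 + (49 - 65.9)²/65.9
   = 5.372 + 0.266 + 4.334
   = 9.97
p-value = 0.0068

Since p-value < α = 0.1, we reject H₀.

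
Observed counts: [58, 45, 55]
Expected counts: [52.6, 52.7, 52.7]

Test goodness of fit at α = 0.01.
Chi-square goodness of fit test:
H₀: observed counts match expected distribution
H₁: observed counts differ from expected distribution
df = k - 1 = 2
χ² = Σ(O - E)²/E
   = (58 - 52.6)²/52.6 + (45 - 52.7)²/52.7 + (55 - 52.7)²/52.7
   = 0.554 + 1.125 + 0.100
   = 1.78
p-value = 0.4107

Since p-value > α = 0.01, we fail to reject H₀.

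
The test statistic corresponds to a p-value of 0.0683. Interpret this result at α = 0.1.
Since p = 0.0683 < α = 0.1, reject H₀.
There is sufficient evidence to reject the null hypothesis; the result is statistically significant at the 0.1 level.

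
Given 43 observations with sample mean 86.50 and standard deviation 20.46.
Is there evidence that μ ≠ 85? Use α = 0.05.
One-sample t-test:
H₀: μ = 85
H₁: μ ≠ 85
df = n - 1 = 42
t = (x̄ - μ₀) / (s/√n) = (86.50 - 85) / (20.46/√43) = 0.481
p-value = 0.6332

Since p-value > α = 0.05, we fail to reject H₀.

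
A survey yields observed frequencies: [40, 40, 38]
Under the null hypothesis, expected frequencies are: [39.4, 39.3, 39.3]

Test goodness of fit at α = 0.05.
Chi-square goodness of fit test:
H₀: observed counts match expected distribution
H₁: observed counts differ from expected distribution
df = k - 1 = 2
χ² = Σ(O - E)²/E
   = (40 - 39.4)²/39.4 + (40 - 39.3)²/39.3 + (38 - 39.3)²/39.3
   = 0.009 + 0.012 + 0.043
   = 0.06
p-value = 0.9682

Since p-value > α = 0.05, we fail to reject H₀.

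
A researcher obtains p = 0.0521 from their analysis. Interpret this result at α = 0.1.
Since p = 0.0521 < α = 0.1, reject H₀.
There is sufficient evidence to reject the null hypothesis; the result is statistically significant at the 0.1 level.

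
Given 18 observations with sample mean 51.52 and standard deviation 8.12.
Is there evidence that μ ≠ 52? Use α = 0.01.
One-sample t-test:
H₀: μ = 52
H₁: μ ≠ 52
df = n - 1 = 17
t = (x̄ - μ₀) / (s/√n) = (51.52 - 52) / (8.12/√18) = -0.251
p-value = 0.8050

Since p-value > α = 0.01, we fail to reject H₀.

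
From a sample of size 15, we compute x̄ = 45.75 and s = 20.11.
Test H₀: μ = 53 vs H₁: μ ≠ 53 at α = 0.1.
One-sample t-test:
H₀: μ = 53
H₁: μ ≠ 53
df = n - 1 = 14
t = (x̄ - μ₀) / (s/√n) = (45.75 - 53) / (20.11/√15) = -1.396
p-value = 0.1844

Since p-value > α = 0.1, we fail to reject H₀.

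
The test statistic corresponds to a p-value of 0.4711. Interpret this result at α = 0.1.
Since p = 0.4711 > α = 0.1, fail to reject H₀.
There is insufficient evidence to reject the null hypothesis; the result is not statistically significant at the 0.1 level.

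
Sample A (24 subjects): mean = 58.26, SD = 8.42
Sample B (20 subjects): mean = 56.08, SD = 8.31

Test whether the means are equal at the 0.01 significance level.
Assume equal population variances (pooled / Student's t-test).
Student's two-sample t-test (equal variances):
H₀: μ₁ = μ₂
H₁: μ₁ ≠ μ₂
df = n₁ + n₂ - 2 = 42
Pooled variance s_p² = [(n₁-1)s₁² + (n₂-1)s₂²] / (n₁ + n₂ - 2) = [(23)(8.42²) + (19)(8.31²)] / 42 = 70.0639
SE = √(s_p²(1/n₁ + 1/n₂)) = √(70.0639 × (1/24 + 1/20)) = 2.5343
t = (x̄₁ - x̄₂) / SE = (58.26 - 56.08) / 2.5343 = 2.18 / 2.5343 = 0.860
p-value = 0.3946

Since p-value > α = 0.01, we fail to reject H₀.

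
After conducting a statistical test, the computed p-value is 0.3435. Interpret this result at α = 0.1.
Since p = 0.3435 > α = 0.1, fail to reject H₀.
There is insufficient evidence to reject the null hypothesis; the result is not statistically significant at the 0.1 level.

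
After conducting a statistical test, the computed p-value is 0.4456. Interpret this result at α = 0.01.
Since p = 0.4456 > α = 0.01, fail to reject H₀.
There is insufficient evidence to reject the null hypothesis; the result is not statistically significant at the 0.01 level.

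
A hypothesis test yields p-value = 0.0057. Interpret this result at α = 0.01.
Since p = 0.0057 < α = 0.01, reject H₀.
There is sufficient evidence to reject the null hypothesis; the result is statistically significant at the 0.01 level.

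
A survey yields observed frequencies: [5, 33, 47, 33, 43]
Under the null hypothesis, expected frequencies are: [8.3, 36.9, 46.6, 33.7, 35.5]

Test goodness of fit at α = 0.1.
Chi-square goodness of fit test:
H₀: observed counts match expected distribution
H₁: observed counts differ from expected distribution
df = k - 1 = 4
χ² = Σ(O - E)²/E
   = (5 - 8.3)²/8.3 + (33 - 36.9)²/36.9 + (47 - 46.6)²/46.6 + (33 - 33.7)²/33.7 + (43 - 35.5)²/35.5
   = 1.312 + 0.412 + 0.003 + 0.015 + 1.585
   = 3.33
p-value = 0.5047

Since p-value > α = 0.1, we fail to reject H₀.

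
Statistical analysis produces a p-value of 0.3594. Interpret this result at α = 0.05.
Since p = 0.3594 > α = 0.05, fail to reject H₀.
There is insufficient evidence to reject the null hypothesis; the result is not statistically significant at the 0.05 level.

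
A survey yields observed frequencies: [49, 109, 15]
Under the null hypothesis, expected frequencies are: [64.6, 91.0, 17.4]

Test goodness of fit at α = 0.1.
Chi-square goodness of fit test:
H₀: observed counts match expected distribution
H₁: observed counts differ from expected distribution
df = k - 1 = 2
χ² = Σ(O - E)²/E
   = (49 - 64.6)²/64.6 + (109 - 91.0)²/91.0 + (15 - 17.4)²/17.4
   = 3.767 + 3.560 + 0.331
   = 7.66
p-value = 0.0217

Since p-value < α = 0.1, we reject H₀.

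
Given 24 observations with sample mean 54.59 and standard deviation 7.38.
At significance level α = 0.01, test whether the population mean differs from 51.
One-sample t-test:
H₀: μ = 51
H₁: μ ≠ 51
df = n - 1 = 23
t = (x̄ - μ₀) / (s/√n) = (54.59 - 51) / (7.38/√24) = 2.383
p-value = 0.0258

Since p-value > α = 0.01, we fail to reject H₀.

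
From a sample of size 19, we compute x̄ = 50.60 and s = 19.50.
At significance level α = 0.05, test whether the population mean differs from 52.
One-sample t-test:
H₀: μ = 52
H₁: μ ≠ 52
df = n - 1 = 18
t = (x̄ - μ₀) / (s/√n) = (50.60 - 52) / (19.50/√19) = -0.313
p-value = 0.7579

Since p-value > α = 0.05, we fail to reject H₀.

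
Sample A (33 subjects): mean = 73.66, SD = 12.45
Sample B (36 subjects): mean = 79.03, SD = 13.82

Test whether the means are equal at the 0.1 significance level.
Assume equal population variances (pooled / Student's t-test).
Student's two-sample t-test (equal variances):
H₀: μ₁ = μ₂
H₁: μ₁ ≠ μ₂
df = n₁ + n₂ - 2 = 67
Pooled variance s_p² = [(n₁-1)s₁² + (n₂-1)s₂²] / (n₁ + n₂ - 2) = [(32)(12.45²) + (35)(13.82²)] / 67 = 173.8032
SE = √(s_p²(1/n₁ + 1/n₂)) = √(173.8032 × (1/33 + 1/36)) = 3.1772
t = (x̄₁ - x̄₂) / SE = (73.66 - 79.03) / 3.1772 = -5.37 / 3.1772 = -1.690
p-value = 0.0956

Since p-value < α = 0.1, we reject H₀.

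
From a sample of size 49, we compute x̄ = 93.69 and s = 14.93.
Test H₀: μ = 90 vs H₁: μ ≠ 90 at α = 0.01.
One-sample t-test:
H₀: μ = 90
H₁: μ ≠ 90
df = n - 1 = 48
t = (x̄ - μ₀) / (s/√n) = (93.69 - 90) / (14.93/√49) = 1.730
p-value = 0.0900

Since p-value > α = 0.01, we fail to reject H₀.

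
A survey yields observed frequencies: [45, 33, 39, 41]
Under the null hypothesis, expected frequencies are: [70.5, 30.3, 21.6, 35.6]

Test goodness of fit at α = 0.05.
Chi-square goodness of fit test:
H₀: observed counts match expected distribution
H₁: observed counts differ from expected distribution
df = k - 1 = 3
χ² = Σ(O - E)²/E
   = (45 - 70.5)²/70.5 + (33 - 30.3)²/30.3 + (39 - 21.6)²/21.6 + (41 - 35.6)²/35.6
   = 9.223 + 0.241 + 14.017 + 0.819
   = 24.30
p-value < 0.0001

Since p-value < α = 0.05, we reject H₀.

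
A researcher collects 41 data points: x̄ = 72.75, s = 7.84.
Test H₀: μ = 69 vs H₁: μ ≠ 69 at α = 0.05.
One-sample t-test:
H₀: μ = 69
H₁: μ ≠ 69
df = n - 1 = 40
t = (x̄ - μ₀) / (s/√n) = (72.75 - 69) / (7.84/√41) = 3.063
p-value = 0.0039

Since p-value < α = 0.05, we reject H₀.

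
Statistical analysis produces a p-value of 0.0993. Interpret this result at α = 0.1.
Since p = 0.0993 < α = 0.1, reject H₀.
There is sufficient evidence to reject the null hypothesis; the result is statistically significant at the 0.1 level.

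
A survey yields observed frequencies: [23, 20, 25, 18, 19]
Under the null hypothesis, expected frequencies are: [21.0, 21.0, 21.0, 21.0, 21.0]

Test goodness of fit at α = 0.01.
Chi-square goodness of fit test:
H₀: observed counts match expected distribution
H₁: observed counts differ from expected distribution
df = k - 1 = 4
χ² = Σ(O - E)²/E
   = (23 - 21.0)²/21.0 + (20 - 21.0)²/21.0 + (25 - 21.0)²/21.0 + (18 - 21.0)²/21.0 + (19 - 21.0)²/21.0
   = 0.190 + 0.048 + 0.762 + 0.429 + 0.190
   = 1.62
p-value = 0.8054

Since p-value > α = 0.01, we fail to reject H₀.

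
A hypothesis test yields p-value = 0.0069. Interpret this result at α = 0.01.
Since p = 0.0069 < α = 0.01, reject H₀.
There is sufficient evidence to reject the null hypothesis; the result is statistically significant at the 0.01 level.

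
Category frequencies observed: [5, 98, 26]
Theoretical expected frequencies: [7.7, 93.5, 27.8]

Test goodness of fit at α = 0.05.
Chi-square goodness of fit test:
H₀: observed counts match expected distribution
H₁: observed counts differ from expected distribution
df = k - 1 = 2
χ² = Σ(O - E)²/E
   = (5 - 7.7)²/7.7 + (98 - 93.5)²/93.5 + (26 - 27.8)²/27.8
   = 0.947 + 0.217 + 0.117
   = 1.28
p-value = 0.5273

Since p-value > α = 0.05, we fail to reject H₀.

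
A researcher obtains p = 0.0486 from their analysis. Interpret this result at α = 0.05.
Since p = 0.0486 < α = 0.05, reject H₀.
There is sufficient evidence to reject the null hypothesis; the result is statistically significant at the 0.05 level.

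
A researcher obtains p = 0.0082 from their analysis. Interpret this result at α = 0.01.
Since p = 0.0082 < α = 0.01, reject H₀.
There is sufficient evidence to reject the null hypothesis; the result is statistically significant at the 0.01 level.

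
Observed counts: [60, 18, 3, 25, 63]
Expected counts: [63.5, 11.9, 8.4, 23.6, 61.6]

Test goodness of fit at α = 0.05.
Chi-square goodness of fit test:
H₀: observed counts match expected distribution
H₁: observed counts differ from expected distribution
df = k - 1 = 4
χ² = Σ(O - E)²/E
   = (60 - 63.5)²/63.5 + (18 - 11.9)²/11.9 + (3 - 8.4)²/8.4 + (25 - 23.6)²/23.6 + (63 - 61.6)²/61.6
   = 0.193 + 3.127 + 3.471 + 0.083 + 0.032
   = 6.91
p-value = 0.1409

Since p-value > α = 0.05, we fail to reject H₀.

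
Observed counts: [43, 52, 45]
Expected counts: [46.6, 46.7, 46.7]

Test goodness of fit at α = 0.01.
Chi-square goodness of fit test:
H₀: observed counts match expected distribution
H₁: observed counts differ from expected distribution
df = k - 1 = 2
χ² = Σ(O - E)²/E
   = (43 - 46.6)²/46.6 + (52 - 46.7)²/46.7 + (45 - 46.7)²/46.7
   = 0.278 + 0.601 + 0.062
   = 0.94
p-value = 0.6245

Since p-value > α = 0.01, we fail to reject H₀.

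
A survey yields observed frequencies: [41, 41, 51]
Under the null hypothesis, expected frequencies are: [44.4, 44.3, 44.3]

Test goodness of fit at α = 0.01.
Chi-square goodness of fit test:
H₀: observed counts match expected distribution
H₁: observed counts differ from expected distribution
df = k - 1 = 2
χ² = Σ(O - E)²/E
   = (41 - 44.4)²/44.4 + (41 - 44.3)²/44.3 + (51 - 44.3)²/44.3
   = 0.260 + 0.246 + 1.013
   = 1.52
p-value = 0.4678

Since p-value > α = 0.01, we fail to reject H₀.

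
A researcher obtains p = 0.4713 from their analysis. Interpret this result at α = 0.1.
Since p = 0.4713 > α = 0.1, fail to reject H₀.
There is insufficient evidence to reject the null hypothesis; the result is not statistically significant at the 0.1 level.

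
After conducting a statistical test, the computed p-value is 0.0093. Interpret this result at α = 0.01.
Since p = 0.0093 < α = 0.01, reject H₀.
There is sufficient evidence to reject the null hypothesis; the result is statistically significant at the 0.01 level.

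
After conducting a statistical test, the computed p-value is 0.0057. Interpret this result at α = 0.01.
Since p = 0.0057 < α = 0.01, reject H₀.
There is sufficient evidence to reject the null hypothesis; the result is statistically significant at the 0.01 level.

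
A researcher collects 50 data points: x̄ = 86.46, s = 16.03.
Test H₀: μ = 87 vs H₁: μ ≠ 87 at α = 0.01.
One-sample t-test:
H₀: μ = 87
H₁: μ ≠ 87
df = n - 1 = 49
t = (x̄ - μ₀) / (s/√n) = (86.46 - 87) / (16.03/√50) = -0.238
p-value = 0.8127

Since p-value > α = 0.01, we fail to reject H₀.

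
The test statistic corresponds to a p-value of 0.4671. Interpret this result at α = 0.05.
Since p = 0.4671 > α = 0.05, fail to reject H₀.
There is insufficient evidence to reject the null hypothesis; the result is not statistically significant at the 0.05 level.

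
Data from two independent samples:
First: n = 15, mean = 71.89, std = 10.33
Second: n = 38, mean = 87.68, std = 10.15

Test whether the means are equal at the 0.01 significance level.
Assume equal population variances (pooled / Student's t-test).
Student's two-sample t-test (equal variances):
H₀: μ₁ = μ₂
H₁: μ₁ ≠ μ₂
df = n₁ + n₂ - 2 = 51
Pooled variance s_p² = [(n₁-1)s₁² + (n₂-1)s₂²] / (n₁ + n₂ - 2) = [(14)(10.33²) + (37)(10.15²)] / 51 = 104.0345
SE = √(s_p²(1/n₁ + 1/n₂)) = √(104.0345 × (1/15 + 1/38)) = 3.1102
t = (x̄₁ - x̄₂) / SE = (71.89 - 87.68) / 3.1102 = -15.79 / 3.1102 = -5.077
p-value < 0.0001

Since p-value < α = 0.01, we reject H₀.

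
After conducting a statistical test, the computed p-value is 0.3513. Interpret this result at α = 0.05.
Since p = 0.3513 > α = 0.05, fail to reject H₀.
There is insufficient evidence to reject the null hypothesis; the result is not statistically significant at the 0.05 level.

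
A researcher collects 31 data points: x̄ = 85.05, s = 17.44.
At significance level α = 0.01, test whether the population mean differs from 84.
One-sample t-test:
H₀: μ = 84
H₁: μ ≠ 84
df = n - 1 = 30
t = (x̄ - μ₀) / (s/√n) = (85.05 - 84) / (17.44/√31) = 0.335
p-value = 0.7398

Since p-value > α = 0.01, we fail to reject H₀.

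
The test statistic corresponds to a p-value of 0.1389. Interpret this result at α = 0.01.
Since p = 0.1389 > α = 0.01, fail to reject H₀.
There is insufficient evidence to reject the null hypothesis; the result is not statistically significant at the 0.01 level.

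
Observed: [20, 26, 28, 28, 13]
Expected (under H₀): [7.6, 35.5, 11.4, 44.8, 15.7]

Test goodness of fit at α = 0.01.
Chi-square goodness of fit test:
H₀: observed counts match expected distribution
H₁: observed counts differ from expected distribution
df = k - 1 = 4
χ² = Σ(O - E)²/E
   = (20 - 7.6)²/7.6 + (26 - 35.5)²/35.5 + (28 - 11.4)²/11.4 + (28 - 44.8)²/44.8 + (13 - 15.7)²/15.7
   = 20.232 + 2.542 + 24.172 + 6.300 + 0.464
   = 53.71
p-value < 0.0001

Since p-value < α = 0.01, we reject H₀.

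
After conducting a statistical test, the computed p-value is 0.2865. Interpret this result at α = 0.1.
Since p = 0.2865 > α = 0.1, fail to reject H₀.
There is insufficient evidence to reject the null hypothesis; the result is not statistically significant at the 0.1 level.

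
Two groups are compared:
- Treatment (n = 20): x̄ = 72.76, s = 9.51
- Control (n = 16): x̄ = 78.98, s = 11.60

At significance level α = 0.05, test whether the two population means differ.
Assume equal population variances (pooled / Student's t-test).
Student's two-sample t-test (equal variances):
H₀: μ₁ = μ₂
H₁: μ₁ ≠ μ₂
df = n₁ + n₂ - 2 = 34
Pooled variance s_p² = [(n₁-1)s₁² + (n₂-1)s₂²] / (n₁ + n₂ - 2) = [(19)(9.51²) + (15)(11.60²)] / 34 = 109.9048
SE = √(s_p²(1/n₁ + 1/n₂)) = √(109.9048 × (1/20 + 1/16)) = 3.5163
t = (x̄₁ - x̄₂) / SE = (72.76 - 78.98) / 3.5163 = -6.22 / 3.5163 = -1.769
p-value = 0.0859

Since p-value > α = 0.05, we fail to reject H₀.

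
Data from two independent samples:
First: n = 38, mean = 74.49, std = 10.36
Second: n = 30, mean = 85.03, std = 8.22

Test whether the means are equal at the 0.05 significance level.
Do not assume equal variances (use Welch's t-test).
Welch's two-sample t-test:
H₀: μ₁ = μ₂
H₁: μ₁ ≠ μ₂
s₁²/n₁ = 10.36²/38 = 2.8245,  s₂²/n₂ = 8.22²/30 = 2.2523
SE = √(s₁²/n₁ + s₂²/n₂) = √(2.8245 + 2.2523) = 2.2532
df (Welch-Satterthwaite) = (s₁²/n₁ + s₂²/n₂)² / [(s₁²/n₁)²/(n₁-1) + (s₂²/n₂)²/(n₂-1)] ≈ 66.00
t = (x̄₁ - x̄₂) / SE = (74.49 - 85.03) / 2.2532 = -10.54 / 2.2532 = -4.678
p-value < 0.0001

Since p-value < α = 0.05, we reject H₀.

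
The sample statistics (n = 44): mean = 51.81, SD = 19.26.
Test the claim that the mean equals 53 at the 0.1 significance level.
One-sample t-test:
H₀: μ = 53
H₁: μ ≠ 53
df = n - 1 = 43
t = (x̄ - μ₀) / (s/√n) = (51.81 - 53) / (19.26/√44) = -0.410
p-value = 0.6840

Since p-value > α = 0.1, we fail to reject H₀.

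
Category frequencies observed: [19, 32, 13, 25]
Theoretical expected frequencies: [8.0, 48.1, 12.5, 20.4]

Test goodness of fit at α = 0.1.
Chi-square goodness of fit test:
H₀: observed counts match expected distribution
H₁: observed counts differ from expected distribution
df = k - 1 = 3
χ² = Σ(O - E)²/E
   = (19 - 8.0)²/8.0 + (32 - 48.1)²/48.1 + (13 - 12.5)²/12.5 + (25 - 20.4)²/20.4
   = 15.125 + 5.389 + 0.020 + 1.037
   = 21.57
p-value = 0.0001

Since p-value < α = 0.1, we reject H₀.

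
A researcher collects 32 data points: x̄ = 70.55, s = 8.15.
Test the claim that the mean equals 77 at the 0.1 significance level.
One-sample t-test:
H₀: μ = 77
H₁: μ ≠ 77
df = n - 1 = 31
t = (x̄ - μ₀) / (s/√n) = (70.55 - 77) / (8.15/√32) = -4.477
p-value = 0.0001

Since p-value < α = 0.1, we reject H₀.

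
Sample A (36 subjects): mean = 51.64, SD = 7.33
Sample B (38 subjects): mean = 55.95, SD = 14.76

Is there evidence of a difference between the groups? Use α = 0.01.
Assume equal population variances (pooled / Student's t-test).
Student's two-sample t-test (equal variances):
H₀: μ₁ = μ₂
H₁: μ₁ ≠ μ₂
df = n₁ + n₂ - 2 = 72
Pooled variance s_p² = [(n₁-1)s₁² + (n₂-1)s₂²] / (n₁ + n₂ - 2) = [(35)(7.33²) + (37)(14.76²)] / 72 = 138.0728
SE = √(s_p²(1/n₁ + 1/n₂)) = √(138.0728 × (1/36 + 1/38)) = 2.7329
t = (x̄₁ - x̄₂) / SE = (51.64 - 55.95) / 2.7329 = -4.31 / 2.7329 = -1.577
p-value = 0.1192

Since p-value > α = 0.01, we fail to reject H₀.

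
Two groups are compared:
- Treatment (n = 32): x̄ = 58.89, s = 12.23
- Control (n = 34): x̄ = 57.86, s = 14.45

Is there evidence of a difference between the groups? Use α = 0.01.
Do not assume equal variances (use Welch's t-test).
Welch's two-sample t-test:
H₀: μ₁ = μ₂
H₁: μ₁ ≠ μ₂
s₁²/n₁ = 12.23²/32 = 4.6742,  s₂²/n₂ = 14.45²/34 = 6.1412
SE = √(s₁²/n₁ + s₂²/n₂) = √(4.6742 + 6.1412) = 3.2887
df (Welch-Satterthwaite) = (s₁²/n₁ + s₂²/n₂)² / [(s₁²/n₁)²/(n₁-1) + (s₂²/n₂)²/(n₂-1)] ≈ 63.31
t = (x̄₁ - x̄₂) / SE = (58.89 - 57.86) / 3.2887 = 1.03 / 3.2887 = 0.313
p-value = 0.7552

Since p-value > α = 0.01, we fail to reject H₀.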